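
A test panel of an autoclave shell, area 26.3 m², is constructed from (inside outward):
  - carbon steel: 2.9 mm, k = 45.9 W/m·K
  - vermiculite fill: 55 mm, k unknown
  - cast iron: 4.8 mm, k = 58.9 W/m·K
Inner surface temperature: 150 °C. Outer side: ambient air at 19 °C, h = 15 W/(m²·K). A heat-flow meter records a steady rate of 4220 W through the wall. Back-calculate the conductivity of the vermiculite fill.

k ≈ 0.0734 W/(m·K)

Thermal resistances in series:
R_carbon steel = L/(kA) = 0.0029/(45.9×26.3) = 2.402×10^-6 K/W
R_cast iron = L/(kA) = 0.0048/(58.9×26.3) = 3.099×10^-6 K/W
R_outer film = 1/(h_o·A) = 1/(15×26.3) = 0.002535 K/W
Sum of known resistances R_other = 0.00254 K/W
Total R = ΔT/Q = 131/4220 = 0.03104 K/W
R_vermiculite fill = R_total − R_other = 0.0285 K/W
k = L/(R·A) = 0.055/(0.0285×26.3)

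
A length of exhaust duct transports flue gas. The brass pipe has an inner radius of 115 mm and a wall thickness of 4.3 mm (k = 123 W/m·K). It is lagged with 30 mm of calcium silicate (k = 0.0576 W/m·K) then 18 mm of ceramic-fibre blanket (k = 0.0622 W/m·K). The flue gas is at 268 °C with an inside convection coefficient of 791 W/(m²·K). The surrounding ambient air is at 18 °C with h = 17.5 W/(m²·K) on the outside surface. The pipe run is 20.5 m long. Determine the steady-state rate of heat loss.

Treating each annulus and film as a series resistance:
R_inner film = 1/(h_i·2πr₁L) = 1/(791×2π×0.115×20.5) = 8.535×10^-5 K/W
R_brass pipe wall = ln(119.3/115)/(2π×123×20.5) = 2.317×10^-6 K/W
R_calcium silicate = ln(149.3/119.3)/(2π×0.0576×20.5) = 0.03023 K/W
R_ceramic-fibre blanket = ln(167.3/149.3)/(2π×0.0622×20.5) = 0.01421 K/W
R_outer film = 1/(h_o·2πr_oL) = 1/(17.5×2π×0.1673×20.5) = 0.002652 K/W
R_total = 0.04718 K/W
Q = ΔT/R_total = 250/0.04718

Q ≈ 5300 W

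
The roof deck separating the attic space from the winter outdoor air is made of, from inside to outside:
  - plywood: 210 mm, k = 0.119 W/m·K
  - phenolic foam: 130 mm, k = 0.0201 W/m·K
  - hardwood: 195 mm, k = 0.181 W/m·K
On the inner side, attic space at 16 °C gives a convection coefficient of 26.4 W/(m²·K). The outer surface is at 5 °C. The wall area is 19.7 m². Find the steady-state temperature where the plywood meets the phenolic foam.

T ≈ 13.9 °C

Using the resistance-network approach (series):
R_inner film = 1/(h_i·A) = 1/(26.4×19.7) = 0.001923 K/W
R_plywood = L/(kA) = 0.21/(0.119×19.7) = 0.08958 K/W
R_phenolic foam = L/(kA) = 0.13/(0.0201×19.7) = 0.3283 K/W
R_hardwood = L/(kA) = 0.195/(0.181×19.7) = 0.05469 K/W
R_total = 0.4745 K/W;  Q = ΔT/R_total = 11/0.4745 = 23.18 W
T_interface = T_inner − Q·ΣR(inner→interface) = 16 − 23.2×0.0915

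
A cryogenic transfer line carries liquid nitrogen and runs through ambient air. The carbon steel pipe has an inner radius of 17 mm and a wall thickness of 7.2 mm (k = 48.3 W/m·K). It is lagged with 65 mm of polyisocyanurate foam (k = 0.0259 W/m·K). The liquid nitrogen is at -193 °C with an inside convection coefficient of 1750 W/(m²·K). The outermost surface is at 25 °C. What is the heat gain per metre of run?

q′ ≈ 27.2 W/m

Radial resistances (cylindrical: R_cond = ln(r_o/r_i)/(2πkL), R_conv = 1/(h·2πrL)):
R_inner film = 1/(h_i·2πr₁L) = 1/(1750×2π×0.017×1) = 0.00535 K/W
R_carbon steel pipe wall = ln(24.2/17)/(2π×48.3×1) = 0.001164 K/W
R_polyisocyanurate foam = ln(89.2/24.2)/(2π×0.0259×1) = 8.016 K/W
R_total = 8.023 K/W
Q = ΔT/R_total = 218/8.023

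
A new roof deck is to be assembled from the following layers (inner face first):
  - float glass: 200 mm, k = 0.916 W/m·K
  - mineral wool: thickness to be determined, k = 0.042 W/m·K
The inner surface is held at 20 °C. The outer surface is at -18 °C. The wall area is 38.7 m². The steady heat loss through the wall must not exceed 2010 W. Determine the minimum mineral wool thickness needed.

Series thermal resistances:
R_float glass = L/(kA) = 0.2/(0.916×38.7) = 0.005642 K/W
Sum of the known resistances R_other = 0.005642 K/W
Required total resistance R_tot = ΔT/Q_allow = 38/2010 = 0.01891 K/W
R_mineral wool = R_tot − R_other = 0.01326 K/W
L = R·k·A = 0.01326×0.042×38.7

L ≈ 21.6 mm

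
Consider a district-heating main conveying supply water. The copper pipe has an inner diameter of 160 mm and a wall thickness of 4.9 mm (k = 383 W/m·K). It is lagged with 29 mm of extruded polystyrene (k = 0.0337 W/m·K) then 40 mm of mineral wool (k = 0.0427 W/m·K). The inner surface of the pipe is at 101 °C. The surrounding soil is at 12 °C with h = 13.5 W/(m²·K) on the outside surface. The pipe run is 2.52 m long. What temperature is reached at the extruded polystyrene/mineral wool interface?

T ≈ 53.2 °C

Treating each annulus and film as a series resistance:
R_copper pipe wall = ln(84.9/80)/(2π×383×2.52) = 9.803×10^-6 K/W
R_extruded polystyrene = ln(113.9/84.9)/(2π×0.0337×2.52) = 0.5507 K/W
R_mineral wool = ln(153.9/113.9)/(2π×0.0427×2.52) = 0.4452 K/W
R_outer film = 1/(h_o·2πr_oL) = 1/(13.5×2π×0.1539×2.52) = 0.0304 K/W
R_total = 1.026 K/W
Q = ΔT/R_total = 89/1.026
Q = 86.7 W
T_interface = T_inner − Q·ΣR(inner→interface) = 101 − 86.7×0.5507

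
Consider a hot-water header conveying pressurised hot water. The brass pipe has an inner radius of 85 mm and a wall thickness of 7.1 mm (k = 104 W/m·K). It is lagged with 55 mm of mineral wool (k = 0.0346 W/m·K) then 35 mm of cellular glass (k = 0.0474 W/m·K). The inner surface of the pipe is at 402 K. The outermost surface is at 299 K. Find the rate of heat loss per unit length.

Cylindrical conduction, so R = ln(r₂/r₁)/(2πkL) per layer, in series:
R_brass pipe wall = ln(92.1/85)/(2π×104×1) = 1.228×10^-4 K/W
R_mineral wool = ln(147.1/92.1)/(2π×0.0346×1) = 2.154 K/W
R_cellular glass = ln(182.1/147.1)/(2π×0.0474×1) = 0.7167 K/W
R_total = 2.871 K/W
Q = ΔT/R_total = 103/2.871

q′ ≈ 35.9 W/m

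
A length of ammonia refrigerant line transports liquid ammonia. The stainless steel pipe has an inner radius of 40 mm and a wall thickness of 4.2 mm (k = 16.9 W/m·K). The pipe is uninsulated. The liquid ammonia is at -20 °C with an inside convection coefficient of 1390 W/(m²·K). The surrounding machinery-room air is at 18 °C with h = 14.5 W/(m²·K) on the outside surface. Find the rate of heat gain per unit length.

Per-layer cylindrical resistances, series-summed:
R_inner film = 1/(h_i·2πr₁L) = 1/(1390×2π×0.04×1) = 0.002862 K/W
R_stainless steel pipe wall = ln(44.2/40)/(2π×16.9×1) = 9.403×10^-4 K/W
R_outer film = 1/(h_o·2πr_oL) = 1/(14.5×2π×0.0442×1) = 0.2483 K/W
R_total = 0.2521 K/W
Q = ΔT/R_total = 38/0.2521

q′ ≈ 151 W/m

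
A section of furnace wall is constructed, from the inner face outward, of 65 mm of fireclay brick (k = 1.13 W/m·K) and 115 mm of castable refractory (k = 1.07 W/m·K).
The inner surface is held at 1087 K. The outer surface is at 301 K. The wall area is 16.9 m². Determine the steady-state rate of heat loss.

Series thermal resistances:
R_fireclay brick = L/(kA) = 0.065/(1.13×16.9) = 0.003404 K/W
R_castable refractory = L/(kA) = 0.115/(1.07×16.9) = 0.00636 K/W
R_total = 0.009763 K/W
Q = ΔT / R_total = 786 / 0.009763

Q ≈ 80500 W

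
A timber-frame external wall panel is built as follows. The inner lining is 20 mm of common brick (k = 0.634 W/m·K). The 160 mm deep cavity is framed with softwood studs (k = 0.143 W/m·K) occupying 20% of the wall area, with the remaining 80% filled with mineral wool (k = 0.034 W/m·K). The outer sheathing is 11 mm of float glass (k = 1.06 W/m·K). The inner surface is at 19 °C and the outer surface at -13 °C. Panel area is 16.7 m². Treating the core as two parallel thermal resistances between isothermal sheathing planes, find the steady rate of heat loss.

Sheathing layers in series; stud and cavity paths in parallel between them.
R_inner = 0.02/(0.634×16.7) = 0.001889 K/W
R_stud  = 0.16/(0.143×0.2×16.7) = 0.335 K/W
R_cav   = 0.16/(0.034×0.8×16.7) = 0.3522 K/W
1/R_core = 1/R_stud + 1/R_cav → R_core = 0.1717 K/W
R_outer = 0.011/(1.06×16.7) = 6.214×10^-4 K/W
R_total = 0.1742 K/W
Q = ΔT/R_total = 32/0.1742

Q ≈ 184 W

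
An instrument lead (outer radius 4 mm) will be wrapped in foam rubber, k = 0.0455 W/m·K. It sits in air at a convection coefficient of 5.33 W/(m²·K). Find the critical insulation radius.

r_cr ≈ 8.54 mm

For a cylinder r_cr = k/h = 0.0455/5.33
r_cr = 8.54 mm; since the bare radius (4 mm) is below r_cr, adding a thin layer of insulation will *increase* heat loss.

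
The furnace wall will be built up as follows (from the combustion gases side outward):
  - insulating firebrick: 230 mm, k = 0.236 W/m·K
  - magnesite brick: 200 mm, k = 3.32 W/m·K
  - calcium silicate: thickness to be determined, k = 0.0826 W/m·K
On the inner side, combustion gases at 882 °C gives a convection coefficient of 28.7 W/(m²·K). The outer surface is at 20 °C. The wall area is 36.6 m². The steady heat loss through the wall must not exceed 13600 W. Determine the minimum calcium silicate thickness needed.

L ≈ 103 mm

Series thermal resistances:
R_inner film = 1/(h_i·A) = 1/(28.7×36.6) = 9.52×10^-4 K/W
R_insulating firebrick = L/(kA) = 0.23/(0.236×36.6) = 0.02663 K/W
R_magnesite brick = L/(kA) = 0.2/(3.32×36.6) = 0.001646 K/W
Sum of the known resistances R_other = 0.02923 K/W
Required total resistance R_tot = ΔT/Q_allow = 862/13600 = 0.06338 K/W
R_calcium silicate = R_tot − R_other = 0.03416 K/W
L = R·k·A = 0.03416×0.0826×36.6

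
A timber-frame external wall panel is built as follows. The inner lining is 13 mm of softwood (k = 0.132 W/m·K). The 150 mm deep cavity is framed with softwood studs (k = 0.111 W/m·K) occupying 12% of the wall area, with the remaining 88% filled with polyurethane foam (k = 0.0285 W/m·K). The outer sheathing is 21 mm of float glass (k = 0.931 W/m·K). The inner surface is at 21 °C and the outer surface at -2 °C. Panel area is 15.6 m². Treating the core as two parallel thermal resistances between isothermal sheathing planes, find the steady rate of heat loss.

Q ≈ 89.1 W

Sheathing layers in series; stud and cavity paths in parallel between them.
R_inner = 0.013/(0.132×15.6) = 0.006313 K/W
R_stud  = 0.15/(0.111×0.12×15.6) = 0.7219 K/W
R_cav   = 0.15/(0.0285×0.88×15.6) = 0.3834 K/W
1/R_core = 1/R_stud + 1/R_cav → R_core = 0.2504 K/W
R_outer = 0.021/(0.931×15.6) = 0.001446 K/W
R_total = 0.2582 K/W
Q = ΔT/R_total = 23/0.2582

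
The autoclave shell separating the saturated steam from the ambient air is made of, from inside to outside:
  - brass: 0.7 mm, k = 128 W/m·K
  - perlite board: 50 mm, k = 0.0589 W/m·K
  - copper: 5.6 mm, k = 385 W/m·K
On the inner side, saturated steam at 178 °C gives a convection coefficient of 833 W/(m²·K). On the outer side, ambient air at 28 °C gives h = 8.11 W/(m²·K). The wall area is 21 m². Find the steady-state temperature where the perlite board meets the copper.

Model the wall as resistances in series:
R_inner film = 1/(h_i·A) = 1/(833×21) = 5.717×10^-5 K/W
R_brass = L/(kA) = 0.0007/(128×21) = 2.604×10^-7 K/W
R_perlite board = L/(kA) = 0.05/(0.0589×21) = 0.04042 K/W
R_copper = L/(kA) = 0.0056/(385×21) = 6.926×10^-7 K/W
R_outer film = 1/(h_o·A) = 1/(8.11×21) = 0.005872 K/W
R_total = 0.04635 K/W;  Q = ΔT/R_total = 150/0.04635 = 3236 W
T_interface = T_inner − Q·ΣR(inner→interface) = 178 − 3240×0.04048

T ≈ 47 °C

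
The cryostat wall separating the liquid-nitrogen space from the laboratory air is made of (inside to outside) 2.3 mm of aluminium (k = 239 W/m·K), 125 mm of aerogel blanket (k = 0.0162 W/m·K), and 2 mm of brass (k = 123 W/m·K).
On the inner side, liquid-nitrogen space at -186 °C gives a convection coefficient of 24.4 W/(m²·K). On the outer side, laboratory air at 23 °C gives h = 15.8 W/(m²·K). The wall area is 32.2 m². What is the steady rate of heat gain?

Q ≈ 861 W

Model the wall as resistances in series:
R_inner film = 1/(h_i·A) = 1/(24.4×32.2) = 0.001273 K/W
R_aluminium = L/(kA) = 0.0023/(239×32.2) = 2.989×10^-7 K/W
R_aerogel blanket = L/(kA) = 0.125/(0.0162×32.2) = 0.2396 K/W
R_brass = L/(kA) = 0.002/(123×32.2) = 5.05×10^-7 K/W
R_outer film = 1/(h_o·A) = 1/(15.8×32.2) = 0.001966 K/W
R_total = 0.2429 K/W
Q = ΔT / R_total = 209 / 0.2429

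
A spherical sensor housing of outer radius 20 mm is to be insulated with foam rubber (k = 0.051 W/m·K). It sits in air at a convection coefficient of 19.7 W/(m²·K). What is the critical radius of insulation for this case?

r_cr ≈ 5.18 mm

For a sphere r_cr = 2k/h = 2×0.051/19.7
r_cr = 5.18 mm; since the bare radius (20 mm) is above r_cr, any added insulation will reduce heat loss.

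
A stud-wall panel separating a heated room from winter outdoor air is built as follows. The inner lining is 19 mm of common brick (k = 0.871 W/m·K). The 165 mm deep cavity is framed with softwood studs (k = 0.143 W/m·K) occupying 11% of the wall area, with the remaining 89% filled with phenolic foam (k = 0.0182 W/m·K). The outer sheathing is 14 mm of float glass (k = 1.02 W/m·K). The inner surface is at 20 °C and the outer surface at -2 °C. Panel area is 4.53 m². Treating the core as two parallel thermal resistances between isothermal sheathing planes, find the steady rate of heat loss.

Sheathing layers in series; stud and cavity paths in parallel between them.
R_inner = 0.019/(0.871×4.53) = 0.004815 K/W
R_stud  = 0.165/(0.143×0.11×4.53) = 2.316 K/W
R_cav   = 0.165/(0.0182×0.89×4.53) = 2.249 K/W
1/R_core = 1/R_stud + 1/R_cav → R_core = 1.141 K/W
R_outer = 0.014/(1.02×4.53) = 0.00303 K/W
R_total = 1.149 K/W
Q = ΔT/R_total = 22/1.149

Q ≈ 19.2 W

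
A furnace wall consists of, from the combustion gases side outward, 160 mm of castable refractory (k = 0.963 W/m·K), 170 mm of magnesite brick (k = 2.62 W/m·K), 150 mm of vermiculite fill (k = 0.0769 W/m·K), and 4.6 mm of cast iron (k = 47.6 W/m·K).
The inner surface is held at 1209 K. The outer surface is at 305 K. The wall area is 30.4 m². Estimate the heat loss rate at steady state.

Using the resistance-network approach (series):
R_castable refractory = L/(kA) = 0.16/(0.963×30.4) = 0.005465 K/W
R_magnesite brick = L/(kA) = 0.17/(2.62×30.4) = 0.002134 K/W
R_vermiculite fill = L/(kA) = 0.15/(0.0769×30.4) = 0.06416 K/W
R_cast iron = L/(kA) = 0.0046/(47.6×30.4) = 3.179×10^-6 K/W
R_total = 0.07177 K/W
Q = ΔT / R_total = 904 / 0.07177

Q ≈ 12600 W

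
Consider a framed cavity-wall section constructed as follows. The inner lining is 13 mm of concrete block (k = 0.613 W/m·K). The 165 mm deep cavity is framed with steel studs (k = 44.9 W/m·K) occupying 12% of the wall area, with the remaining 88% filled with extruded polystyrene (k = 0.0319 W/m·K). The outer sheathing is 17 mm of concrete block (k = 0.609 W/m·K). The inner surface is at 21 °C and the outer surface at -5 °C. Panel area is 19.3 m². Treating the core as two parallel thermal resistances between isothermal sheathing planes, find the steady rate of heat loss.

Sheathing layers in series; stud and cavity paths in parallel between them.
R_inner = 0.013/(0.613×19.3) = 0.001099 K/W
R_stud  = 0.165/(44.9×0.12×19.3) = 0.001587 K/W
R_cav   = 0.165/(0.0319×0.88×19.3) = 0.3045 K/W
1/R_core = 1/R_stud + 1/R_cav → R_core = 0.001578 K/W
R_outer = 0.017/(0.609×19.3) = 0.001446 K/W
R_total = 0.004124 K/W
Q = ΔT/R_total = 26/0.004124

Q ≈ 6310 W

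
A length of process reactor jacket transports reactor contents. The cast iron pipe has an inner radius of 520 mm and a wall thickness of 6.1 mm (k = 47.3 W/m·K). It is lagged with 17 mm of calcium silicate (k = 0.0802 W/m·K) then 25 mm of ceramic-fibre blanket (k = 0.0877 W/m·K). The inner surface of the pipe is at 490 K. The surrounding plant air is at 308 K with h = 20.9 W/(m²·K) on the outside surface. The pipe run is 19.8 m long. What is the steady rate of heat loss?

Cylindrical conduction, so R = ln(r₂/r₁)/(2πkL) per layer, in series:
R_cast iron pipe wall = ln(526.1/520)/(2π×47.3×19.8) = 1.982×10^-6 K/W
R_calcium silicate = ln(543.1/526.1)/(2π×0.0802×19.8) = 0.003187 K/W
R_ceramic-fibre blanket = ln(568.1/543.1)/(2π×0.0877×19.8) = 0.004125 K/W
R_outer film = 1/(h_o·2πr_oL) = 1/(20.9×2π×0.5681×19.8) = 6.77×10^-4 K/W
R_total = 0.007991 K/W
Q = ΔT/R_total = 182/0.007991

Q ≈ 22800 W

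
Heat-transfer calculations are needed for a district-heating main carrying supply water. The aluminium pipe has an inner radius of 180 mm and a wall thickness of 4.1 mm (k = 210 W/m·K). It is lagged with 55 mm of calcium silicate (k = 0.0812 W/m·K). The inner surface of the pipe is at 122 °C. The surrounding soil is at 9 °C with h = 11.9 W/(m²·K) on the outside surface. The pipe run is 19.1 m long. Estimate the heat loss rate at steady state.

Q ≈ 3800 W

For a radial system each layer contributes R = ln(r_out/r_in)/(2πkL); films add R = 1/(hA).
R_aluminium pipe wall = ln(184.1/180)/(2π×210×19.1) = 8.937×10^-7 K/W
R_calcium silicate = ln(239.1/184.1)/(2π×0.0812×19.1) = 0.02683 K/W
R_outer film = 1/(h_o·2πr_oL) = 1/(11.9×2π×0.2391×19.1) = 0.002929 K/W
R_total = 0.02975 K/W
Q = ΔT/R_total = 113/0.02975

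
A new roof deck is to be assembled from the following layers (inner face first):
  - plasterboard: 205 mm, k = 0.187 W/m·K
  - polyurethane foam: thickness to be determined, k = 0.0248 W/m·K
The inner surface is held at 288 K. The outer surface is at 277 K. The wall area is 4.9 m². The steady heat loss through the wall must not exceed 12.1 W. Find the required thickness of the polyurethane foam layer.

Thermal resistances in series:
R_plasterboard = L/(kA) = 0.205/(0.187×4.9) = 0.2237 K/W
Sum of the known resistances R_other = 0.2237 K/W
Required total resistance R_tot = ΔT/Q_allow = 11/12.1 = 0.9091 K/W
R_polyurethane foam = R_tot − R_other = 0.6854 K/W
L = R·k·A = 0.6854×0.0248×4.9

L ≈ 83.3 mm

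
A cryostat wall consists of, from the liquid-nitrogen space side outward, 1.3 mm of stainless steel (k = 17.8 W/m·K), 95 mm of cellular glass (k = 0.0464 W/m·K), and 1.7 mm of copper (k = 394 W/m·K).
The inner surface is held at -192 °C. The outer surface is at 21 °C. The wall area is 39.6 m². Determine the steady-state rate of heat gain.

Q ≈ 4120 W

Treating each layer as a thermal resistance in series:
R_stainless steel = L/(kA) = 0.0013/(17.8×39.6) = 1.844×10^-6 K/W
R_cellular glass = L/(kA) = 0.095/(0.0464×39.6) = 0.0517 K/W
R_copper = L/(kA) = 0.0017/(394×39.6) = 1.09×10^-7 K/W
R_total = 0.0517 K/W
Q = ΔT / R_total = 213 / 0.0517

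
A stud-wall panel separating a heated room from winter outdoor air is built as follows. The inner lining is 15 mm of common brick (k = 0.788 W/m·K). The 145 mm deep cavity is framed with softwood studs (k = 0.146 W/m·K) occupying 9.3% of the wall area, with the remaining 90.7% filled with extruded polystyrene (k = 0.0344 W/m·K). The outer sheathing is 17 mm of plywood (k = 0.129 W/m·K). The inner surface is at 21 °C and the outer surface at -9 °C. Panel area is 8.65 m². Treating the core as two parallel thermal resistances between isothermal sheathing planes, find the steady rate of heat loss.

Sheathing layers in series; stud and cavity paths in parallel between them.
R_inner = 0.015/(0.788×8.65) = 0.002201 K/W
R_stud  = 0.145/(0.146×0.093×8.65) = 1.235 K/W
R_cav   = 0.145/(0.0344×0.907×8.65) = 0.5373 K/W
1/R_core = 1/R_stud + 1/R_cav → R_core = 0.3744 K/W
R_outer = 0.017/(0.129×8.65) = 0.01524 K/W
R_total = 0.3918 K/W
Q = ΔT/R_total = 30/0.3918

Q ≈ 76.6 W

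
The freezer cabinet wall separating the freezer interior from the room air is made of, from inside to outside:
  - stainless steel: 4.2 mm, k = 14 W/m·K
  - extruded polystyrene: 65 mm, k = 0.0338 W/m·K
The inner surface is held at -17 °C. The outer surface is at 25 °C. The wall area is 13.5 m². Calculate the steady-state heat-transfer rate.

Q ≈ 295 W

Thermal resistances in series:
R_stainless steel = L/(kA) = 0.0042/(14×13.5) = 2.222×10^-5 K/W
R_extruded polystyrene = L/(kA) = 0.065/(0.0338×13.5) = 0.1425 K/W
R_total = 0.1425 K/W
Q = ΔT / R_total = 42 / 0.1425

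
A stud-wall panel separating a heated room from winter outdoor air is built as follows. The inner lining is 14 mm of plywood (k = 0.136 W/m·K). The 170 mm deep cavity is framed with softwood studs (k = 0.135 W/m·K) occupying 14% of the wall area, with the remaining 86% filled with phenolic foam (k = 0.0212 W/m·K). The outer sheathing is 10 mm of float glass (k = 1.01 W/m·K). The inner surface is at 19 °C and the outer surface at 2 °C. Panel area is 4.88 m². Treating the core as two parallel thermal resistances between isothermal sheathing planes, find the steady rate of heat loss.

Sheathing layers in series; stud and cavity paths in parallel between them.
R_inner = 0.014/(0.136×4.88) = 0.02109 K/W
R_stud  = 0.17/(0.135×0.14×4.88) = 1.843 K/W
R_cav   = 0.17/(0.0212×0.86×4.88) = 1.911 K/W
1/R_core = 1/R_stud + 1/R_cav → R_core = 0.9382 K/W
R_outer = 0.01/(1.01×4.88) = 0.002029 K/W
R_total = 0.9613 K/W
Q = ΔT/R_total = 17/0.9613

Q ≈ 17.7 W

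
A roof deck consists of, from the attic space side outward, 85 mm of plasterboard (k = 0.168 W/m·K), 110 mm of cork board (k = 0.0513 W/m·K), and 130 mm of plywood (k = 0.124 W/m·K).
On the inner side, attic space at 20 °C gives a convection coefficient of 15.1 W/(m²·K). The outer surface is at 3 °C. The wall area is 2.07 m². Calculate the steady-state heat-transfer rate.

Q ≈ 9.35 W

Treating each layer as a thermal resistance in series:
R_inner film = 1/(h_i·A) = 1/(15.1×2.07) = 0.03199 K/W
R_plasterboard = L/(kA) = 0.085/(0.168×2.07) = 0.2444 K/W
R_cork board = L/(kA) = 0.11/(0.0513×2.07) = 1.036 K/W
R_plywood = L/(kA) = 0.13/(0.124×2.07) = 0.5065 K/W
R_total = 1.819 K/W
Q = ΔT / R_total = 17 / 1.819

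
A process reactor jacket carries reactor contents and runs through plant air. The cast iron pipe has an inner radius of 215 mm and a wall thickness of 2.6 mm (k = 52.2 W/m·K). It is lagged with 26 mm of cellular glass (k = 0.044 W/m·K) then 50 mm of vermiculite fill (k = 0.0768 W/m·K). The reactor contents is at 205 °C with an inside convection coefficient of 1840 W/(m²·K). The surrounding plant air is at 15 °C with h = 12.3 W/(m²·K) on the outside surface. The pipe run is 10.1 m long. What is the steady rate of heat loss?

Q ≈ 2290 W

Cylindrical conduction, so R = ln(r₂/r₁)/(2πkL) per layer, in series:
R_inner film = 1/(h_i·2πr₁L) = 1/(1840×2π×0.215×10.1) = 3.983×10^-5 K/W
R_cast iron pipe wall = ln(217.6/215)/(2π×52.2×10.1) = 3.629×10^-6 K/W
R_cellular glass = ln(243.6/217.6)/(2π×0.044×10.1) = 0.04042 K/W
R_vermiculite fill = ln(293.6/243.6)/(2π×0.0768×10.1) = 0.03831 K/W
R_outer film = 1/(h_o·2πr_oL) = 1/(12.3×2π×0.2936×10.1) = 0.004364 K/W
R_total = 0.08313 K/W
Q = ΔT/R_total = 190/0.08313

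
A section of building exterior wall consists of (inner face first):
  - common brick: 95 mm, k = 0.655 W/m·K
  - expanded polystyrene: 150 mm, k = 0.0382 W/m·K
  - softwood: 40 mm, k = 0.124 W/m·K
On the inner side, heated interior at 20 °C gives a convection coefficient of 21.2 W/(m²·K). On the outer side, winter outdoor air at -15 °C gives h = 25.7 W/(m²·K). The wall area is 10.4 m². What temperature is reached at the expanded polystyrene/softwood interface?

Model the wall as resistances in series:
R_inner film = 1/(h_i·A) = 1/(21.2×10.4) = 0.004536 K/W
R_common brick = L/(kA) = 0.095/(0.655×10.4) = 0.01395 K/W
R_expanded polystyrene = L/(kA) = 0.15/(0.0382×10.4) = 0.3776 K/W
R_softwood = L/(kA) = 0.04/(0.124×10.4) = 0.03102 K/W
R_outer film = 1/(h_o·A) = 1/(25.7×10.4) = 0.003741 K/W
R_total = 0.4308 K/W;  Q = ΔT/R_total = 35/0.4308 = 81.24 W
T_interface = T_inner − Q·ΣR(inner→interface) = 20 − 81.2×0.396

T ≈ -12.2 °C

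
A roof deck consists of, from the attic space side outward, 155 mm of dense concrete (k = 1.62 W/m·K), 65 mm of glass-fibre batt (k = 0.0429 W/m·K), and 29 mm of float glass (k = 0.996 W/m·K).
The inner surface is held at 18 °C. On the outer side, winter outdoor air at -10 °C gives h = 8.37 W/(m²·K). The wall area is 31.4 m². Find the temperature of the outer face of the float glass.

Using the resistance-network approach (series):
R_dense concrete = L/(kA) = 0.155/(1.62×31.4) = 0.003047 K/W
R_glass-fibre batt = L/(kA) = 0.065/(0.0429×31.4) = 0.04825 K/W
R_float glass = L/(kA) = 0.029/(0.996×31.4) = 9.273×10^-4 K/W
R_outer film = 1/(h_o·A) = 1/(8.37×31.4) = 0.003805 K/W
R_total = 0.05603 K/W;  Q = ΔT/R_total = 28/0.05603 = 499.7 W
T_interface = T_inner − Q·ΣR(inner→interface) = 18 − 500×0.05223

T ≈ -8.1 °C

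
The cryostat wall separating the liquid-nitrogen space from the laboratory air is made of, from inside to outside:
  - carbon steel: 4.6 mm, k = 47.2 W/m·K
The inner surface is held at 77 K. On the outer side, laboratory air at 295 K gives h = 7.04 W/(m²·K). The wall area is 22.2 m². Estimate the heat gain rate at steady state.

Q ≈ 34000 W

Model the wall as resistances in series:
R_carbon steel = L/(kA) = 0.0046/(47.2×22.2) = 4.39×10^-6 K/W
R_outer film = 1/(h_o·A) = 1/(7.04×22.2) = 0.006398 K/W
R_total = 0.006403 K/W
Q = ΔT / R_total = 218 / 0.006403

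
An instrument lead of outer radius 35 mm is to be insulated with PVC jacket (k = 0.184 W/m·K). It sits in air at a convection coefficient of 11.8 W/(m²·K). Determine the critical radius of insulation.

r_cr ≈ 15.6 mm

For a cylinder r_cr = k/h = 0.184/11.8
r_cr = 15.6 mm; since the bare radius (35 mm) is above r_cr, any added insulation will reduce heat loss.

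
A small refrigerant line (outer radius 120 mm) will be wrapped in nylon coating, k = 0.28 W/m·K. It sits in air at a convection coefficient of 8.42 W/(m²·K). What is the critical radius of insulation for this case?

For a cylinder r_cr = k/h = 0.28/8.42
r_cr = 33.3 mm; since the bare radius (120 mm) is above r_cr, any added insulation will reduce heat loss.

r_cr ≈ 33.3 mm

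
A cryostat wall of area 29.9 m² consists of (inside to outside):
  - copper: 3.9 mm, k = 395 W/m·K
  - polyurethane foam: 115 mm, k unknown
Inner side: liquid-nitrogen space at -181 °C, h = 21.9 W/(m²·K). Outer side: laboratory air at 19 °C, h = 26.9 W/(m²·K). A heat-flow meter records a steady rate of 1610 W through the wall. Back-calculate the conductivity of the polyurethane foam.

Treating each layer as a thermal resistance in series:
R_inner film = 1/(h_i·A) = 1/(21.9×29.9) = 0.001527 K/W
R_copper = L/(kA) = 0.0039/(395×29.9) = 3.302×10^-7 K/W
R_outer film = 1/(h_o·A) = 1/(26.9×29.9) = 0.001243 K/W
Sum of known resistances R_other = 0.002771 K/W
Total R = ΔT/Q = 200/1610 = 0.1242 K/W
R_polyurethane foam = R_total − R_other = 0.1215 K/W
k = L/(R·A) = 0.115/(0.1215×29.9)

k ≈ 0.0317 W/(m·K)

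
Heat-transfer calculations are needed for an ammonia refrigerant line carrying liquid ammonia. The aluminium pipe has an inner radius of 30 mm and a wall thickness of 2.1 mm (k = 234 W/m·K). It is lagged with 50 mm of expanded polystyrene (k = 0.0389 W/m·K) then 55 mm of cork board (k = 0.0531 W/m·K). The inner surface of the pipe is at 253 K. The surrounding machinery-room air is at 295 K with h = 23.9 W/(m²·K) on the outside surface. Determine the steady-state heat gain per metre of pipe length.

Cylindrical conduction, so R = ln(r₂/r₁)/(2πkL) per layer, in series:
R_aluminium pipe wall = ln(32.1/30)/(2π×234×1) = 4.602×10^-5 K/W
R_expanded polystyrene = ln(82.1/32.1)/(2π×0.0389×1) = 3.842 K/W
R_cork board = ln(137.1/82.1)/(2π×0.0531×1) = 1.537 K/W
R_outer film = 1/(h_o·2πr_oL) = 1/(23.9×2π×0.1371×1) = 0.04857 K/W
R_total = 5.428 K/W
Q = ΔT/R_total = 42/5.428

q′ ≈ 7.74 W/m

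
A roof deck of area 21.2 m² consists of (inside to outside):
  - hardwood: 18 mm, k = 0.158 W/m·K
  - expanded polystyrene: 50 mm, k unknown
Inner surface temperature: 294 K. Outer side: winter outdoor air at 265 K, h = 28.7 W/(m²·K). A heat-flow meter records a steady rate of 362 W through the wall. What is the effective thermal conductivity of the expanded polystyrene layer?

Series thermal resistances:
R_hardwood = L/(kA) = 0.018/(0.158×21.2) = 0.005374 K/W
R_outer film = 1/(h_o·A) = 1/(28.7×21.2) = 0.001644 K/W
Sum of known resistances R_other = 0.007017 K/W
Total R = ΔT/Q = 29/362 = 0.08011 K/W
R_expanded polystyrene = R_total − R_other = 0.07309 K/W
k = L/(R·A) = 0.05/(0.07309×21.2)

k ≈ 0.0323 W/(m·K)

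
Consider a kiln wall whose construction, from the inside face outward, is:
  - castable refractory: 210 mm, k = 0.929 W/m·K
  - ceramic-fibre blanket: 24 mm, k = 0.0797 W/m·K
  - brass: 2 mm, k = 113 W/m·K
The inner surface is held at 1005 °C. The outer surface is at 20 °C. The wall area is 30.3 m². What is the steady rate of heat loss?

Q ≈ 56600 W

Model the wall as resistances in series:
R_castable refractory = L/(kA) = 0.21/(0.929×30.3) = 0.00746 K/W
R_ceramic-fibre blanket = L/(kA) = 0.024/(0.0797×30.3) = 0.009938 K/W
R_brass = L/(kA) = 0.002/(113×30.3) = 5.841×10^-7 K/W
R_total = 0.0174 K/W
Q = ΔT / R_total = 985 / 0.0174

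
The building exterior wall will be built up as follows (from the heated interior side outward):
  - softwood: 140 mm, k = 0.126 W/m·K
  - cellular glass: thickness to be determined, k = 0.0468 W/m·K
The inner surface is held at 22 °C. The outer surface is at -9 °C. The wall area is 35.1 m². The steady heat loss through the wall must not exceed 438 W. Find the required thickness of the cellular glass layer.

Series thermal resistances:
R_softwood = L/(kA) = 0.14/(0.126×35.1) = 0.03166 K/W
Sum of the known resistances R_other = 0.03166 K/W
Required total resistance R_tot = ΔT/Q_allow = 31/438 = 0.07078 K/W
R_cellular glass = R_tot − R_other = 0.03912 K/W
L = R·k·A = 0.03912×0.0468×35.1

L ≈ 64.3 mm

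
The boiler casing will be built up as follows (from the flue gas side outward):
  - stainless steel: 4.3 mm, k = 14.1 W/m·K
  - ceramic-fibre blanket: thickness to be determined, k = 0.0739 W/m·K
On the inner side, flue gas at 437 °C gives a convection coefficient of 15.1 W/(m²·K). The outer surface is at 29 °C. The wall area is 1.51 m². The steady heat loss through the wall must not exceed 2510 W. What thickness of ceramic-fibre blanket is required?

L ≈ 13.2 mm

Using the resistance-network approach (series):
R_inner film = 1/(h_i·A) = 1/(15.1×1.51) = 0.04386 K/W
R_stainless steel = L/(kA) = 0.0043/(14.1×1.51) = 2.02×10^-4 K/W
Sum of the known resistances R_other = 0.04406 K/W
Required total resistance R_tot = ΔT/Q_allow = 408/2510 = 0.1625 K/W
R_ceramic-fibre blanket = R_tot − R_other = 0.1185 K/W
L = R·k·A = 0.1185×0.0739×1.51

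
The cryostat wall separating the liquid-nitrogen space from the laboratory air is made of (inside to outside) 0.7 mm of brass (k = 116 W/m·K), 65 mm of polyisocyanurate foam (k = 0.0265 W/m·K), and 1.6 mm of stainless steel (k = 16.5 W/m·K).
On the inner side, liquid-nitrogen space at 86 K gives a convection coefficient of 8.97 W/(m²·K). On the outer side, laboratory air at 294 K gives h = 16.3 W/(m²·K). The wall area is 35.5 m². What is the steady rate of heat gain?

Series thermal resistances:
R_inner film = 1/(h_i·A) = 1/(8.97×35.5) = 0.00314 K/W
R_brass = L/(kA) = 0.0007/(116×35.5) = 1.7×10^-7 K/W
R_polyisocyanurate foam = L/(kA) = 0.065/(0.0265×35.5) = 0.06909 K/W
R_stainless steel = L/(kA) = 0.0016/(16.5×35.5) = 2.732×10^-6 K/W
R_outer film = 1/(h_o·A) = 1/(16.3×35.5) = 0.001728 K/W
R_total = 0.07397 K/W
Q = ΔT / R_total = 208 / 0.07397

Q ≈ 2810 W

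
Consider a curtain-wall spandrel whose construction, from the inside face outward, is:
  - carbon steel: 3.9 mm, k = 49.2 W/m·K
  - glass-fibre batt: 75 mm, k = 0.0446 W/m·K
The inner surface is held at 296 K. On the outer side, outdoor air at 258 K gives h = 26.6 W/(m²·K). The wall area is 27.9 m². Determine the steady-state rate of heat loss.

Series thermal resistances:
R_carbon steel = L/(kA) = 0.0039/(49.2×27.9) = 2.841×10^-6 K/W
R_glass-fibre batt = L/(kA) = 0.075/(0.0446×27.9) = 0.06027 K/W
R_outer film = 1/(h_o·A) = 1/(26.6×27.9) = 0.001347 K/W
R_total = 0.06162 K/W
Q = ΔT / R_total = 38 / 0.06162

Q ≈ 617 W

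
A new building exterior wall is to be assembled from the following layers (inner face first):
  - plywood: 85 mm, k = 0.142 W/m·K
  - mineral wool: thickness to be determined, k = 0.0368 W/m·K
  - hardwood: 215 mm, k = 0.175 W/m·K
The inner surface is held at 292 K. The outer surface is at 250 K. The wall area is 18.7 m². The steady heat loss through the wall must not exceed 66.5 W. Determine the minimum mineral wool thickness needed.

L ≈ 367 mm

Thermal resistances in series:
R_plywood = L/(kA) = 0.085/(0.142×18.7) = 0.03201 K/W
R_hardwood = L/(kA) = 0.215/(0.175×18.7) = 0.0657 K/W
Sum of the known resistances R_other = 0.09771 K/W
Required total resistance R_tot = ΔT/Q_allow = 42/66.5 = 0.6316 K/W
R_mineral wool = R_tot − R_other = 0.5339 K/W
L = R·k·A = 0.5339×0.0368×18.7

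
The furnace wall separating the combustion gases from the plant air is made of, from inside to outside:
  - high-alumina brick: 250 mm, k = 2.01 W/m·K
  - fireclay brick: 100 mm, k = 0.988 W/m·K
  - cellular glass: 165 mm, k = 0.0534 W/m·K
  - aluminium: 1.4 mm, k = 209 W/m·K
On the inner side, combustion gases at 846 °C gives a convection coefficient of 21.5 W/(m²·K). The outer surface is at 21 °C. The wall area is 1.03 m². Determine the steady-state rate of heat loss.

Q ≈ 253 W

Series thermal resistances:
R_inner film = 1/(h_i·A) = 1/(21.5×1.03) = 0.04516 K/W
R_high-alumina brick = L/(kA) = 0.25/(2.01×1.03) = 0.1208 K/W
R_fireclay brick = L/(kA) = 0.1/(0.988×1.03) = 0.09827 K/W
R_cellular glass = L/(kA) = 0.165/(0.0534×1.03) = 3 K/W
R_aluminium = L/(kA) = 0.0014/(209×1.03) = 6.503×10^-6 K/W
R_total = 3.264 K/W
Q = ΔT / R_total = 825 / 3.264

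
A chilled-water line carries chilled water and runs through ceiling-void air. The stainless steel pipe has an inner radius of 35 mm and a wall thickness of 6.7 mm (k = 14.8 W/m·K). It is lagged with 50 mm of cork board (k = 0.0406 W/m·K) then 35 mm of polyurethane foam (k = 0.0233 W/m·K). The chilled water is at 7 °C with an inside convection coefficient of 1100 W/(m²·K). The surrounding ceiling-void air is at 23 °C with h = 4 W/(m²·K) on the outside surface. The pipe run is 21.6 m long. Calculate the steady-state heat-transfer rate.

Radial resistances (cylindrical: R_cond = ln(r_o/r_i)/(2πkL), R_conv = 1/(h·2πrL)):
R_inner film = 1/(h_i·2πr₁L) = 1/(1100×2π×0.035×21.6) = 1.914×10^-4 K/W
R_stainless steel pipe wall = ln(41.7/35)/(2π×14.8×21.6) = 8.72×10^-5 K/W
R_cork board = ln(91.7/41.7)/(2π×0.0406×21.6) = 0.143 K/W
R_polyurethane foam = ln(126.7/91.7)/(2π×0.0233×21.6) = 0.1022 K/W
R_outer film = 1/(h_o·2πr_oL) = 1/(4×2π×0.1267×21.6) = 0.01454 K/W
R_total = 0.2601 K/W
Q = ΔT/R_total = 16/0.2601

Q ≈ 61.5 W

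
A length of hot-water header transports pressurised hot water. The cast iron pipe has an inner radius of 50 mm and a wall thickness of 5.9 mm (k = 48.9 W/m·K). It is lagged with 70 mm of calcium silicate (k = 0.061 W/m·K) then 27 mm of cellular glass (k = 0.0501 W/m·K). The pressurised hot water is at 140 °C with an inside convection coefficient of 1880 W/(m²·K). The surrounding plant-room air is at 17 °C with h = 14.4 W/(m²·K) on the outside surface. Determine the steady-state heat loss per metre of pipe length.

q′ ≈ 43.8 W/m

Per-layer cylindrical resistances, series-summed:
R_inner film = 1/(h_i·2πr₁L) = 1/(1880×2π×0.05×1) = 0.001693 K/W
R_cast iron pipe wall = ln(55.9/50)/(2π×48.9×1) = 3.63×10^-4 K/W
R_calcium silicate = ln(125.9/55.9)/(2π×0.061×1) = 2.118 K/W
R_cellular glass = ln(152.9/125.9)/(2π×0.0501×1) = 0.6172 K/W
R_outer film = 1/(h_o·2πr_oL) = 1/(14.4×2π×0.1529×1) = 0.07229 K/W
R_total = 2.81 K/W
Q = ΔT/R_total = 123/2.81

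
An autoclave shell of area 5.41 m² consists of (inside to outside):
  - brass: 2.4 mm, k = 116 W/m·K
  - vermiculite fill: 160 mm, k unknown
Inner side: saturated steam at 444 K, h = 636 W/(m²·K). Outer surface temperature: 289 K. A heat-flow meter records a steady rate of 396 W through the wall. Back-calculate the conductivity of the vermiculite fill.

k ≈ 0.0756 W/(m·K)

Series thermal resistances:
R_inner film = 1/(h_i·A) = 1/(636×5.41) = 2.906×10^-4 K/W
R_brass = L/(kA) = 0.0024/(116×5.41) = 3.824×10^-6 K/W
Sum of known resistances R_other = 2.945×10^-4 K/W
Total R = ΔT/Q = 155/396 = 0.3914 K/W
R_vermiculite fill = R_total − R_other = 0.3911 K/W
k = L/(R·A) = 0.16/(0.3911×5.41)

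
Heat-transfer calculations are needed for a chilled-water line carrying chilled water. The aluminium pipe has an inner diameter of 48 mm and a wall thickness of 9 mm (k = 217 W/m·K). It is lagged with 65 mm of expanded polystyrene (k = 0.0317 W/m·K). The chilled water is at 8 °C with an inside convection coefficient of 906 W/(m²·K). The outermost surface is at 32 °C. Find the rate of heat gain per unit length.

Radial resistances (cylindrical: R_cond = ln(r_o/r_i)/(2πkL), R_conv = 1/(h·2πrL)):
R_inner film = 1/(h_i·2πr₁L) = 1/(906×2π×0.024×1) = 0.007319 K/W
R_aluminium pipe wall = ln(33/24)/(2π×217×1) = 2.336×10^-4 K/W
R_expanded polystyrene = ln(98/33)/(2π×0.0317×1) = 5.465 K/W
R_total = 5.472 K/W
Q = ΔT/R_total = 24/5.472

q′ ≈ 4.39 W/m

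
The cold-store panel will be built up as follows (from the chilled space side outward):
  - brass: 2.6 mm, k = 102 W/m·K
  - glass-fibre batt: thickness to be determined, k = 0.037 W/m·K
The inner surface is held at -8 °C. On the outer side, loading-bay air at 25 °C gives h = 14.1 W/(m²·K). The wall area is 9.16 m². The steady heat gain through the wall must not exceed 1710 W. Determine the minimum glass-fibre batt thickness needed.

Using the resistance-network approach (series):
R_brass = L/(kA) = 0.0026/(102×9.16) = 2.783×10^-6 K/W
R_outer film = 1/(h_o·A) = 1/(14.1×9.16) = 0.007743 K/W
Sum of the known resistances R_other = 0.007745 K/W
Required total resistance R_tot = ΔT/Q_allow = 33/1710 = 0.0193 K/W
R_glass-fibre batt = R_tot − R_other = 0.01155 K/W
L = R·k·A = 0.01155×0.037×9.16

L ≈ 3.92 mm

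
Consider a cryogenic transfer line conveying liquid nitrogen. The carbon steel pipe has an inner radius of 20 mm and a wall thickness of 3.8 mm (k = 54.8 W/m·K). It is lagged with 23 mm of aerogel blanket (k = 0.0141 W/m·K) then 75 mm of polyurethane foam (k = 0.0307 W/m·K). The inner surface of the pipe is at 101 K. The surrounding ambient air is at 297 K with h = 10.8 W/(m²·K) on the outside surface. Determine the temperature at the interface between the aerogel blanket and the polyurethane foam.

Cylindrical conduction, so R = ln(r₂/r₁)/(2πkL) per layer, in series:
R_carbon steel pipe wall = ln(23.8/20)/(2π×54.8×1) = 5.052×10^-4 K/W
R_aerogel blanket = ln(46.8/23.8)/(2π×0.0141×1) = 7.633 K/W
R_polyurethane foam = ln(121.8/46.8)/(2π×0.0307×1) = 4.959 K/W
R_outer film = 1/(h_o·2πr_oL) = 1/(10.8×2π×0.1218×1) = 0.121 K/W
R_total = 12.71 K/W
Q = ΔT/R_total = 196/12.71
Q = 15.4 W/m
T_interface = T_inner + Q·ΣR(inner→interface) = 101 + 15.4×7.633

T ≈ 219 K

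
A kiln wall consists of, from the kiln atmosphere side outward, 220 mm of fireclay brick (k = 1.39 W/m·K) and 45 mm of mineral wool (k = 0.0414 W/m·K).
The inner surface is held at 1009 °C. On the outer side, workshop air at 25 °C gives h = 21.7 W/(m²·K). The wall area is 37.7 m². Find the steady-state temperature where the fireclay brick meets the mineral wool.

Using the resistance-network approach (series):
R_fireclay brick = L/(kA) = 0.22/(1.39×37.7) = 0.004198 K/W
R_mineral wool = L/(kA) = 0.045/(0.0414×37.7) = 0.02883 K/W
R_outer film = 1/(h_o·A) = 1/(21.7×37.7) = 0.001222 K/W
R_total = 0.03425 K/W;  Q = ΔT/R_total = 984/0.03425 = 28730 W
T_interface = T_inner − Q·ΣR(inner→interface) = 1009 − 28700×0.004198

T ≈ 888 °C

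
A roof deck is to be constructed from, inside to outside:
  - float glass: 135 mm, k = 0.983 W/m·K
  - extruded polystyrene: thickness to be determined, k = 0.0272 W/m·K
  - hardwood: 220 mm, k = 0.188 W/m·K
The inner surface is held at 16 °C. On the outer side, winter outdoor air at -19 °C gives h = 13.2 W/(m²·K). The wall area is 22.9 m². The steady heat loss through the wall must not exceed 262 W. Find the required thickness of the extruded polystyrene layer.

L ≈ 45.6 mm

Model the wall as resistances in series:
R_float glass = L/(kA) = 0.135/(0.983×22.9) = 0.005997 K/W
R_hardwood = L/(kA) = 0.22/(0.188×22.9) = 0.0511 K/W
R_outer film = 1/(h_o·A) = 1/(13.2×22.9) = 0.003308 K/W
Sum of the known resistances R_other = 0.06041 K/W
Required total resistance R_tot = ΔT/Q_allow = 35/262 = 0.1336 K/W
R_extruded polystyrene = R_tot − R_other = 0.07318 K/W
L = R·k·A = 0.07318×0.0272×22.9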